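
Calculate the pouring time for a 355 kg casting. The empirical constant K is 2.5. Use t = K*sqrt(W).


Formula: t = K * sqrt(W)
sqrt(W) = sqrt(355) = 18.84144
t = 2.5 * 18.84144 = 47.1036 s

47.1036 s


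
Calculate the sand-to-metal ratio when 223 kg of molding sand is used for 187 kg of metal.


Formula: Sand-to-Metal Ratio = W_sand / W_metal
Ratio = 223 kg / 187 kg = 1.1925

Final answer: 1.1925


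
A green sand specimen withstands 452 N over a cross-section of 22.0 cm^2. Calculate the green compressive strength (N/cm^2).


Formula: Compressive Strength = Force / Area
Strength = 452 N / 22.0 cm^2 = 20.5455 N/cm^2

20.5455 N/cm^2


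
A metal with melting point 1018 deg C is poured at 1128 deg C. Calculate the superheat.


Formula: Superheat = T_pour - T_melt
Superheat = 1128 - 1018 = 110 deg C

110 deg C


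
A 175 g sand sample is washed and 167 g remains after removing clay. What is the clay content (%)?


Formula: Clay% = (W_total - W_washed) / W_total * 100
Clay mass = 175 - 167 = 8 g
Clay% = 8 / 175 * 100 = 4.5714%

4.5714%


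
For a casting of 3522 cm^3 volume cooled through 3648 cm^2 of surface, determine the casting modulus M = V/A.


Formula: Casting Modulus M = V / A
M = 3522 cm^3 / 3648 cm^2 = 0.9655 cm


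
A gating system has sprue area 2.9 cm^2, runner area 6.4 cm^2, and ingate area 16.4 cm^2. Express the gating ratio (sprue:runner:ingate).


Sprue:Runner:Ingate = 1 : 6.4/2.9 : 16.4/2.9 = 1:2.21:5.66

1:2.21:5.66


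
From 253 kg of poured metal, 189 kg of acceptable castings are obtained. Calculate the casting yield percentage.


Formula: Casting Yield = (W_good / W_total) * 100
Yield = (189 kg / 253 kg) * 100 = 74.7036%

Final answer: 74.7036%


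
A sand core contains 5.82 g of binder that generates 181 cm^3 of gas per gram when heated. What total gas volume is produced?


Formula: V_gas = W_binder * gas_evolution_rate
V = 5.82 g * 181 cm^3/g = 1053.4200 cm^3

Final answer: 1053.4200 cm^3


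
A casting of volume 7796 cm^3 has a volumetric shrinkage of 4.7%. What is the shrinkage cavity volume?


Formula: V_shrink = V_casting * shrinkage_pct / 100
V_shrink = 7796 cm^3 * 4.7 / 100 = 366.4120 cm^3

Answer: 366.4120 cm^3


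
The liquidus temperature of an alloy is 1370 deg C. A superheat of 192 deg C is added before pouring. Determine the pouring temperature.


Formula: T_pour = T_melt + Superheat
T_pour = 1370 + 192 = 1562 deg C

1562 deg C


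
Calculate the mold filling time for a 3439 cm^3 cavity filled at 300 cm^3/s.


Formula: t_fill = V_mold / Q_flow
t = 3439 cm^3 / 300 cm^3/s = 11.4633 s

Answer: 11.4633 s


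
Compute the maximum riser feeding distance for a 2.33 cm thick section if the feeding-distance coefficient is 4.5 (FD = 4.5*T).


Formula: FD = 4.5 * T  (riser feeding-distance rule)
FD = 4.5 * 2.33 cm = 10.4850 cm


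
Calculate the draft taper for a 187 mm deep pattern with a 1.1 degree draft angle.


Formula: taper = depth * tan(draft_angle)
tan(1.1 deg) = 0.0192010
taper = 187 mm * 0.0192010 = 3.5906 mm

Answer: 3.5906 mm


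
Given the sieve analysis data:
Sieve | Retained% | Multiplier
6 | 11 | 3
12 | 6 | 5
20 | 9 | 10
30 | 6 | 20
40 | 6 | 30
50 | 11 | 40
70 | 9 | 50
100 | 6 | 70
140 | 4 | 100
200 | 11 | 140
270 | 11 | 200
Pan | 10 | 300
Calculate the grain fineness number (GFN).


Formula: GFN = sum(pct * multiplier) / sum(pct)
sum(pct * multiplier) = 8903
sum(pct) = 100
GFN = 8903 / 100 = 89.03

Answer: 89.03


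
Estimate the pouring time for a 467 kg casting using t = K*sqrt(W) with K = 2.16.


Formula: t = K * sqrt(W)
sqrt(W) = sqrt(467) = 21.61018
t = 2.16 * 21.61018 = 46.6780 s

Final answer: 46.6780 s


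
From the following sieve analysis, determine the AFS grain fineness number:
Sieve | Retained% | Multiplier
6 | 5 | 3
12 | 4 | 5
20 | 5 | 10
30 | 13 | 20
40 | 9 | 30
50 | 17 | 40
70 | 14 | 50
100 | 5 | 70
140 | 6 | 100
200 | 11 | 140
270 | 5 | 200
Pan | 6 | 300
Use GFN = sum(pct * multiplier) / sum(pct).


Formula: GFN = sum(pct * multiplier) / sum(pct)
sum(pct * multiplier) = 7285
sum(pct) = 100
GFN = 7285 / 100 = 72.85

72.85


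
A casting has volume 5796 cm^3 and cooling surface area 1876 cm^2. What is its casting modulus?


Formula: Casting Modulus M = V / A
M = 5796 cm^3 / 1876 cm^2 = 3.0896 cm

Answer: 3.0896 cm


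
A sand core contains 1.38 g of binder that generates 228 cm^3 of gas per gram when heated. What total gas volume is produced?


Formula: V_gas = W_binder * gas_evolution_rate
V = 1.38 g * 228 cm^3/g = 314.6400 cm^3


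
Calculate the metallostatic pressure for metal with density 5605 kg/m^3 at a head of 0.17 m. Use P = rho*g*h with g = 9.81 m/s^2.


Formula: P = rho * g * h
rho * g = 5605 * 9.81 = 54985.05 N/m^3
P = 54985.05 * 0.17 = 9347.4585 Pa


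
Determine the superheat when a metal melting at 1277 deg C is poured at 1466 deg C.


Formula: Superheat = T_pour - T_melt
Superheat = 1466 - 1277 = 189 deg C

Answer: 189 deg C


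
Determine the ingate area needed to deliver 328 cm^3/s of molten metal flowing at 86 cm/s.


Formula: A_ingate = Q / v  (continuity equation)
A = 328 cm^3/s / 86 cm/s = 3.8140 cm^2

Answer: 3.8140 cm^2


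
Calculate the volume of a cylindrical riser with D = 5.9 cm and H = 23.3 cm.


Formula: V = pi * (D/2)^2 * H  (cylinder volume)
Radius = D/2 = 5.9/2 = 2.95 cm
V = pi * 2.95^2 * 23.3 = 637.0152 cm^3


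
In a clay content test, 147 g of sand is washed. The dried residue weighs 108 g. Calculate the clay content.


Formula: Clay% = (W_total - W_washed) / W_total * 100
Clay mass = 147 - 108 = 39 g
Clay% = 39 / 147 * 100 = 26.5306%

Answer: 26.5306%


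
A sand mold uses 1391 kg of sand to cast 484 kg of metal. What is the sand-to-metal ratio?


Formula: Sand-to-Metal Ratio = W_sand / W_metal
Ratio = 1391 kg / 484 kg = 2.8740

Answer: 2.8740


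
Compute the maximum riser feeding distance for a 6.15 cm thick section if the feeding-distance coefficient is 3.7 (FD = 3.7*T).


Formula: FD = 3.7 * T  (riser feeding-distance rule)
FD = 3.7 * 6.15 cm = 22.7550 cm

22.7550 cm


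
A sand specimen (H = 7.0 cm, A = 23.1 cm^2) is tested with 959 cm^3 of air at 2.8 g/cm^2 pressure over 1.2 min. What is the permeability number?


Formula: Permeability Number P = (V * H) / (p * A * t)
Numerator: V * H = 959 * 7.0 = 6713.0
Denominator: p * A * t = 2.8 * 23.1 * 1.2 = 77.616
P = 6713.0 / 77.616 = 86.4899

86.4899


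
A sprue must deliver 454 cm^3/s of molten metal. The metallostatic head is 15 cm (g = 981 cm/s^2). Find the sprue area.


Formula: v = sqrt(2*g*h), A = Q/v
Velocity: v = sqrt(2 * 981 * 15) = sqrt(29430) = 171.5517 cm/s
Sprue area: A = Q / v = 454 / 171.5517 = 2.6464 cm^2

2.6464 cm^2


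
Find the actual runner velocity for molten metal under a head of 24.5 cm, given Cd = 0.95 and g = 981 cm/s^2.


Formula: v = Cd * sqrt(2 * g * h)  (Torricelli with discharge coefficient)
2*g*h = 2 * 981 * 24.5 = 48069.0 cm^2/s^2
sqrt(48069.0) = 219.24644 cm/s
v = 0.95 * 219.24644 = 208.2841 cm/s

Final answer: 208.2841 cm/s


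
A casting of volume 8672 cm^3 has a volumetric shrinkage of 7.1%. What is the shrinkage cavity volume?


Formula: V_shrink = V_casting * shrinkage_pct / 100
V_shrink = 8672 cm^3 * 7.1 / 100 = 615.7120 cm^3

615.7120 cm^3


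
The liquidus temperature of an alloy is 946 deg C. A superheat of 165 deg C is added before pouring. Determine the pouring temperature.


Formula: T_pour = T_melt + Superheat
T_pour = 946 + 165 = 1111 deg C

Answer: 1111 deg C


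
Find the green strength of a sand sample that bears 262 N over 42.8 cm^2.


Formula: Compressive Strength = Force / Area
Strength = 262 N / 42.8 cm^2 = 6.1215 N/cm^2

Final answer: 6.1215 N/cm^2


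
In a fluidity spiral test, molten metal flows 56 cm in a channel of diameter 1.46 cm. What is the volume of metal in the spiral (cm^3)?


Formula: V = pi * (d/2)^2 * L  (cylinder volume)
Radius = 1.46/2 = 0.73 cm
V = pi * 0.73^2 * 56 = 93.7527 cm^3


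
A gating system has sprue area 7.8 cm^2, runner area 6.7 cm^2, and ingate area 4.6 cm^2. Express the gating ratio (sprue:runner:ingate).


Sprue:Runner:Ingate = 1 : 6.7/7.8 : 4.6/7.8 = 1:0.86:0.59


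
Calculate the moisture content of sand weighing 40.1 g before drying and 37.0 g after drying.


Formula: MC = (W_wet - W_dry) / W_wet * 100
Water mass = 40.1 - 37.0 = 3.1 g
MC = 3.1 / 40.1 * 100 = 7.7307%

Answer: 7.7307%


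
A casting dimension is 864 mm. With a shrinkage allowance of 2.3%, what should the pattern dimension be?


Formula: L_pattern = L_casting * (1 + shrinkage_rate/100)
Shrinkage factor = 1 + 2.3/100 = 1.023
L_pattern = 864 mm * 1.023 = 883.8720 mm


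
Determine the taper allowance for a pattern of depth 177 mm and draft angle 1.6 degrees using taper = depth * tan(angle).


Formula: taper = depth * tan(draft_angle)
tan(1.6 deg) = 0.0279325
taper = 177 mm * 0.0279325 = 4.9441 mm

Answer: 4.9441 mm


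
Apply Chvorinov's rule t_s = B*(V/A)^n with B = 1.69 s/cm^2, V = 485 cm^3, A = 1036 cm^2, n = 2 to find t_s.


Formula: t_s = B * (V/A)^n  (Chvorinov's rule, n=2)
Modulus M = V/A = 485/1036 = 0.468147 cm
M^2 = 0.468147^2 = 0.219162 cm^2
t_s = 1.69 * 0.219162 = 0.3704 s

Final answer: 0.3704 s


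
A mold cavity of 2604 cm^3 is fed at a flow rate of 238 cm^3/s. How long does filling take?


Formula: t_fill = V_mold / Q_flow
t = 2604 cm^3 / 238 cm^3/s = 10.9412 s


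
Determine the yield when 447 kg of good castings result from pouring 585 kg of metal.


Formula: Casting Yield = (W_good / W_total) * 100
Yield = (447 kg / 585 kg) * 100 = 76.4103%

Answer: 76.4103%


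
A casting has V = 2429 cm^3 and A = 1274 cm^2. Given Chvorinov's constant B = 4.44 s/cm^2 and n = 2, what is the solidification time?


Formula: t_s = B * (V/A)^n  (Chvorinov's rule, n=2)
Modulus M = V/A = 2429/1274 = 1.906593 cm
M^2 = 1.906593^2 = 3.635097 cm^2
t_s = 4.44 * 3.635097 = 16.1398 s

Answer: 16.1398 s


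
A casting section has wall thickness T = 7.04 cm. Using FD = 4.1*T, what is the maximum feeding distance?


Formula: FD = 4.1 * T  (riser feeding-distance rule)
FD = 4.1 * 7.04 cm = 28.8640 cm

28.8640 cm


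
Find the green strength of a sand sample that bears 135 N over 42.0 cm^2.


Formula: Compressive Strength = Force / Area
Strength = 135 N / 42.0 cm^2 = 3.2143 N/cm^2

3.2143 N/cm^2


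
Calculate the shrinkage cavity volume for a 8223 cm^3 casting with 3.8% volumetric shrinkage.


Formula: V_shrink = V_casting * shrinkage_pct / 100
V_shrink = 8223 cm^3 * 3.8 / 100 = 312.4740 cm^3


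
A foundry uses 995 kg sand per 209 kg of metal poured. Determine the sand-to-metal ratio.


Formula: Sand-to-Metal Ratio = W_sand / W_metal
Ratio = 995 kg / 209 kg = 4.7608

Answer: 4.7608


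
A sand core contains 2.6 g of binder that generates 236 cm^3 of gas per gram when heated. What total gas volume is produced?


Formula: V_gas = W_binder * gas_evolution_rate
V = 2.6 g * 236 cm^3/g = 613.6000 cm^3

Answer: 613.6000 cm^3


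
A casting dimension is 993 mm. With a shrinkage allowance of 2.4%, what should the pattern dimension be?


Formula: L_pattern = L_casting * (1 + shrinkage_rate/100)
Shrinkage factor = 1 + 2.4/100 = 1.024
L_pattern = 993 mm * 1.024 = 1016.8320 mm


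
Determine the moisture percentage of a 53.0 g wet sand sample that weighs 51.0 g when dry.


Formula: MC = (W_wet - W_dry) / W_wet * 100
Water mass = 53.0 - 51.0 = 2.0 g
MC = 2.0 / 53.0 * 100 = 3.7736%


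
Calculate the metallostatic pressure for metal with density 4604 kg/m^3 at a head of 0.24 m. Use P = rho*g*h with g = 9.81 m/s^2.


Formula: P = rho * g * h
rho * g = 4604 * 9.81 = 45165.24 N/m^3
P = 45165.24 * 0.24 = 10839.6576 Pa

Answer: 10839.6576 Pa


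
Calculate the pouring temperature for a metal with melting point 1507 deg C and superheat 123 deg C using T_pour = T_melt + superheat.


Formula: T_pour = T_melt + Superheat
T_pour = 1507 + 123 = 1630 deg C

Final answer: 1630 deg C


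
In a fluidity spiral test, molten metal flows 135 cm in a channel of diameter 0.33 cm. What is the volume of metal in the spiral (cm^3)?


Formula: V = pi * (d/2)^2 * L  (cylinder volume)
Radius = 0.33/2 = 0.165 cm
V = pi * 0.165^2 * 135 = 11.5465 cm^3

11.5465 cm^3


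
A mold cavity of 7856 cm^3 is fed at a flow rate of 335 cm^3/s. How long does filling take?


Formula: t_fill = V_mold / Q_flow
t = 7856 cm^3 / 335 cm^3/s = 23.4507 s


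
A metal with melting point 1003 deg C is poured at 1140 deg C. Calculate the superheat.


Formula: Superheat = T_pour - T_melt
Superheat = 1140 - 1003 = 137 deg C

Answer: 137 deg C


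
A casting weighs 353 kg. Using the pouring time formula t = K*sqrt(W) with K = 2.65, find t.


Formula: t = K * sqrt(W)
sqrt(W) = sqrt(353) = 18.78829
t = 2.65 * 18.78829 = 49.7890 s

Answer: 49.7890 s


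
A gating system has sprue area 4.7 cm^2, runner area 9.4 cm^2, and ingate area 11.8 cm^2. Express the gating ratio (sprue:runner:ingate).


Sprue:Runner:Ingate = 1 : 9.4/4.7 : 11.8/4.7 = 1:2.00:2.51

Final answer: 1:2.00:2.51


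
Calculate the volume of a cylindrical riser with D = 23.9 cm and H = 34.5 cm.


Formula: V = pi * (D/2)^2 * H  (cylinder volume)
Radius = D/2 = 23.9/2 = 11.95 cm
V = pi * 11.95^2 * 34.5 = 15477.6413 cm^3

Answer: 15477.6413 cm^3


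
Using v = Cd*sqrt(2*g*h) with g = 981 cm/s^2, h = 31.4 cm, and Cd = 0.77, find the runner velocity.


Formula: v = Cd * sqrt(2 * g * h)  (Torricelli with discharge coefficient)
2*g*h = 2 * 981 * 31.4 = 61606.8 cm^2/s^2
sqrt(61606.8) = 248.20717 cm/s
v = 0.77 * 248.20717 = 191.1195 cm/s


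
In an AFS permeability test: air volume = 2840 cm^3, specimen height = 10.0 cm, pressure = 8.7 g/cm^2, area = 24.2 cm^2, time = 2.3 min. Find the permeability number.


Formula: Permeability Number P = (V * H) / (p * A * t)
Numerator: V * H = 2840 * 10.0 = 28400.0
Denominator: p * A * t = 8.7 * 24.2 * 2.3 = 484.242
P = 28400.0 / 484.242 = 58.6484

Answer: 58.6484


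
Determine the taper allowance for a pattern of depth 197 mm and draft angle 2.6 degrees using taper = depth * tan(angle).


Formula: taper = depth * tan(draft_angle)
tan(2.6 deg) = 0.0454097
taper = 197 mm * 0.0454097 = 8.9457 mm

8.9457 mm


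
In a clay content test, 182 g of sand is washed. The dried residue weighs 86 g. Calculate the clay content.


Formula: Clay% = (W_total - W_washed) / W_total * 100
Clay mass = 182 - 86 = 96 g
Clay% = 96 / 182 * 100 = 52.7473%

52.7473%


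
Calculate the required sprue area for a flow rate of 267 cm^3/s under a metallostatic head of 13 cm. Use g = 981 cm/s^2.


Formula: v = sqrt(2*g*h), A = Q/v
Velocity: v = sqrt(2 * 981 * 13) = sqrt(25506) = 159.7060 cm/s
Sprue area: A = Q / v = 267 / 159.7060 = 1.6718 cm^2

Final answer: 1.6718 cm^2


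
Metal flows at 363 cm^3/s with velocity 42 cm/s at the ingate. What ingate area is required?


Formula: A_ingate = Q / v  (continuity equation)
A = 363 cm^3/s / 42 cm/s = 8.6429 cm^2

Final answer: 8.6429 cm^2


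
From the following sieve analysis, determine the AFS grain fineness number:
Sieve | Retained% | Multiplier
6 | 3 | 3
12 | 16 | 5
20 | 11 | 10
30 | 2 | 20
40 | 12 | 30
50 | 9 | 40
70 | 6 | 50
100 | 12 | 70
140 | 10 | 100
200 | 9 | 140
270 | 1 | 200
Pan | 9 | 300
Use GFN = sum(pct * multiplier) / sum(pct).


Formula: GFN = sum(pct * multiplier) / sum(pct)
sum(pct * multiplier) = 7259
sum(pct) = 100
GFN = 7259 / 100 = 72.59

Answer: 72.59


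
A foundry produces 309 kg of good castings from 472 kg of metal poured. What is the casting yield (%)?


Formula: Casting Yield = (W_good / W_total) * 100
Yield = (309 kg / 472 kg) * 100 = 65.4661%

Answer: 65.4661%


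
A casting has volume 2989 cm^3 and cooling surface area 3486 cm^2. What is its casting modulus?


Formula: Casting Modulus M = V / A
M = 2989 cm^3 / 3486 cm^2 = 0.8574 cm

0.8574 cm


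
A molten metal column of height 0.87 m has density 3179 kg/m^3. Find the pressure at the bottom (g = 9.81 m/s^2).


Formula: P = rho * g * h
rho * g = 3179 * 9.81 = 31185.99 N/m^3
P = 31185.99 * 0.87 = 27131.8113 Pa

Final answer: 27131.8113 Pa


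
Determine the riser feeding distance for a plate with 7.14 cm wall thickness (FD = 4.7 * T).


Formula: FD = 4.7 * T  (riser feeding-distance rule)
FD = 4.7 * 7.14 cm = 33.5580 cm

Final answer: 33.5580 cm


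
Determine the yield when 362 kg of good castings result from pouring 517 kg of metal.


Formula: Casting Yield = (W_good / W_total) * 100
Yield = (362 kg / 517 kg) * 100 = 70.0193%


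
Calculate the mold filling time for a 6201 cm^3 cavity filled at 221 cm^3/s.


Formula: t_fill = V_mold / Q_flow
t = 6201 cm^3 / 221 cm^3/s = 28.0588 s

28.0588 s


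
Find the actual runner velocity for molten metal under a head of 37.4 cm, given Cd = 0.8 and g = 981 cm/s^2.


Formula: v = Cd * sqrt(2 * g * h)  (Torricelli with discharge coefficient)
2*g*h = 2 * 981 * 37.4 = 73378.8 cm^2/s^2
sqrt(73378.8) = 270.88522 cm/s
v = 0.8 * 270.88522 = 216.7082 cm/s

Final answer: 216.7082 cm/s


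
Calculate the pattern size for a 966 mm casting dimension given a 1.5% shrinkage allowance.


Formula: L_pattern = L_casting * (1 + shrinkage_rate/100)
Shrinkage factor = 1 + 1.5/100 = 1.015
L_pattern = 966 mm * 1.015 = 980.4900 mm

980.4900 mm


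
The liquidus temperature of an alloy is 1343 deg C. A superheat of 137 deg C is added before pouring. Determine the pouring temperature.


Formula: T_pour = T_melt + Superheat
T_pour = 1343 + 137 = 1480 deg C


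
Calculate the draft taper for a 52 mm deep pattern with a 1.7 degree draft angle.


Formula: taper = depth * tan(draft_angle)
tan(1.7 deg) = 0.0296793
taper = 52 mm * 0.0296793 = 1.5433 mm


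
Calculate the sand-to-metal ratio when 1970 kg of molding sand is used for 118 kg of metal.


Formula: Sand-to-Metal Ratio = W_sand / W_metal
Ratio = 1970 kg / 118 kg = 16.6949

Final answer: 16.6949


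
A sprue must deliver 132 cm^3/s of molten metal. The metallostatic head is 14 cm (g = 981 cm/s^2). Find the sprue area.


Formula: v = sqrt(2*g*h), A = Q/v
Velocity: v = sqrt(2 * 981 * 14) = sqrt(27468) = 165.7347 cm/s
Sprue area: A = Q / v = 132 / 165.7347 = 0.7965 cm^2


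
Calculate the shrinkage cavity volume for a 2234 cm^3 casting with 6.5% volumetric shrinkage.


Formula: V_shrink = V_casting * shrinkage_pct / 100
V_shrink = 2234 cm^3 * 6.5 / 100 = 145.2100 cm^3

145.2100 cm^3


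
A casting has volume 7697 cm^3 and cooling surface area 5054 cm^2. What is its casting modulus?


Formula: Casting Modulus M = V / A
M = 7697 cm^3 / 5054 cm^2 = 1.5230 cm

1.5230 cm


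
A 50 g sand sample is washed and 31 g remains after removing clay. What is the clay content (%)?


Formula: Clay% = (W_total - W_washed) / W_total * 100
Clay mass = 50 - 31 = 19 g
Clay% = 19 / 50 * 100 = 38.0000%

38.0000%


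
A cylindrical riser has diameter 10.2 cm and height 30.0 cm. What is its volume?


Formula: V = pi * (D/2)^2 * H  (cylinder volume)
Radius = D/2 = 10.2/2 = 5.1 cm
V = pi * 5.1^2 * 30.0 = 2451.3847 cm^3

2451.3847 cm^3


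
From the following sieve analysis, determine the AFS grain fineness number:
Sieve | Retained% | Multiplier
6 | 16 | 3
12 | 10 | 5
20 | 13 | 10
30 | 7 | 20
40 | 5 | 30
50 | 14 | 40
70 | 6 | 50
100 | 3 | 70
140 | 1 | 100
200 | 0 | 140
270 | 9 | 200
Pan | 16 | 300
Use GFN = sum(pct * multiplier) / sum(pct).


Formula: GFN = sum(pct * multiplier) / sum(pct)
sum(pct * multiplier) = 8288
sum(pct) = 100
GFN = 8288 / 100 = 82.88


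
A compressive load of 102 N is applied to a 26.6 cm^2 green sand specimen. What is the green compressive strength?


Formula: Compressive Strength = Force / Area
Strength = 102 N / 26.6 cm^2 = 3.8346 N/cm^2


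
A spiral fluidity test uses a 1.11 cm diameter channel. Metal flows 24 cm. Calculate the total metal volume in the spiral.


Formula: V = pi * (d/2)^2 * L  (cylinder volume)
Radius = 1.11/2 = 0.555 cm
V = pi * 0.555^2 * 24 = 23.2245 cm^3

23.2245 cm^3


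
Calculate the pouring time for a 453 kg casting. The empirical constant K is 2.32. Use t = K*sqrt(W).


Formula: t = K * sqrt(W)
sqrt(W) = sqrt(453) = 21.28380
t = 2.32 * 21.28380 = 49.3784 s


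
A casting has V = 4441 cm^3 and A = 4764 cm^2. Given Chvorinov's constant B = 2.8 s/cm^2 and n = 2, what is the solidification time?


Formula: t_s = B * (V/A)^n  (Chvorinov's rule, n=2)
Modulus M = V/A = 4441/4764 = 0.932200 cm
M^2 = 0.932200^2 = 0.868997 cm^2
t_s = 2.8 * 0.868997 = 2.4332 s

Final answer: 2.4332 s


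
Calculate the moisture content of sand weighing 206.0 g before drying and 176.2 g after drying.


Formula: MC = (W_wet - W_dry) / W_wet * 100
Water mass = 206.0 - 176.2 = 29.8 g
MC = 29.8 / 206.0 * 100 = 14.4660%

Answer: 14.4660%


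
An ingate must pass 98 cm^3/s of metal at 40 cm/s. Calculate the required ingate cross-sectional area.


Formula: A_ingate = Q / v  (continuity equation)
A = 98 cm^3/s / 40 cm/s = 2.4500 cm^2

2.4500 cm^2


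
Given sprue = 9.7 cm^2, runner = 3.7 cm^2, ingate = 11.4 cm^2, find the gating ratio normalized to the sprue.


Sprue:Runner:Ingate = 1 : 3.7/9.7 : 11.4/9.7 = 1:0.38:1.18

Final answer: 1:0.38:1.18


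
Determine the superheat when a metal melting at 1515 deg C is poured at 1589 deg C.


Formula: Superheat = T_pour - T_melt
Superheat = 1589 - 1515 = 74 deg C

74 deg C


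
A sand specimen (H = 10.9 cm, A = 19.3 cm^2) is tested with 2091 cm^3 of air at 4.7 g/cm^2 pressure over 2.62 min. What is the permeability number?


Formula: Permeability Number P = (V * H) / (p * A * t)
Numerator: V * H = 2091 * 10.9 = 22791.9
Denominator: p * A * t = 4.7 * 19.3 * 2.62 = 237.6602
P = 22791.9 / 237.6602 = 95.9012


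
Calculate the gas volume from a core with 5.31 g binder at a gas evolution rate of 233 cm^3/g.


Formula: V_gas = W_binder * gas_evolution_rate
V = 5.31 g * 233 cm^3/g = 1237.2300 cm^3

Answer: 1237.2300 cm^3


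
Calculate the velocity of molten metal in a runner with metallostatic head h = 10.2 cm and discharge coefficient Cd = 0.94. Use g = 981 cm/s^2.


Formula: v = Cd * sqrt(2 * g * h)  (Torricelli with discharge coefficient)
2*g*h = 2 * 981 * 10.2 = 20012.4 cm^2/s^2
sqrt(20012.4) = 141.46519 cm/s
v = 0.94 * 141.46519 = 132.9773 cm/s

Answer: 132.9773 cm/s


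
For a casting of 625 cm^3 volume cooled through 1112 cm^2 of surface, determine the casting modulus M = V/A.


Formula: Casting Modulus M = V / A
M = 625 cm^3 / 1112 cm^2 = 0.5621 cm

Answer: 0.5621 cm


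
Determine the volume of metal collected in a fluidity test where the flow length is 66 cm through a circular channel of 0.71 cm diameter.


Formula: V = pi * (d/2)^2 * L  (cylinder volume)
Radius = 0.71/2 = 0.355 cm
V = pi * 0.355^2 * 66 = 26.1307 cm^3

26.1307 cm^3


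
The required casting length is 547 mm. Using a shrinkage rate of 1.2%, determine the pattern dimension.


Formula: L_pattern = L_casting * (1 + shrinkage_rate/100)
Shrinkage factor = 1 + 1.2/100 = 1.012
L_pattern = 547 mm * 1.012 = 553.5640 mm

Answer: 553.5640 mm


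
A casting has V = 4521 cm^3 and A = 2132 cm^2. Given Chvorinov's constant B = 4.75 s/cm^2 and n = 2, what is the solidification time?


Formula: t_s = B * (V/A)^n  (Chvorinov's rule, n=2)
Modulus M = V/A = 4521/2132 = 2.120544 cm
M^2 = 2.120544^2 = 4.496707 cm^2
t_s = 4.75 * 4.496707 = 21.3594 s

Answer: 21.3594 s


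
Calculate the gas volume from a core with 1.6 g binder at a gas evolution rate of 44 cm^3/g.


Formula: V_gas = W_binder * gas_evolution_rate
V = 1.6 g * 44 cm^3/g = 70.4000 cm^3


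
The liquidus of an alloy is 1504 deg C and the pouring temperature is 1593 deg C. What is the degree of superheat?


Formula: Superheat = T_pour - T_melt
Superheat = 1593 - 1504 = 89 deg C

Final answer: 89 deg C


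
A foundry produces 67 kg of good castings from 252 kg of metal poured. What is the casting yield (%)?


Formula: Casting Yield = (W_good / W_total) * 100
Yield = (67 kg / 252 kg) * 100 = 26.5873%

Final answer: 26.5873%


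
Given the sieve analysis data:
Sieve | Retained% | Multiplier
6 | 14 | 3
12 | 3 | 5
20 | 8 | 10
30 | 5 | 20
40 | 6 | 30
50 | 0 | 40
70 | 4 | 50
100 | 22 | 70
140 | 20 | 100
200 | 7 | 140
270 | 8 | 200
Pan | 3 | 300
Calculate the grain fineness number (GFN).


Formula: GFN = sum(pct * multiplier) / sum(pct)
sum(pct * multiplier) = 7637
sum(pct) = 100
GFN = 7637 / 100 = 76.37

Final answer: 76.37


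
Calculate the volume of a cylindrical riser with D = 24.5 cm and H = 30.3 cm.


Formula: V = pi * (D/2)^2 * H  (cylinder volume)
Radius = D/2 = 24.5/2 = 12.25 cm
V = pi * 12.25^2 * 30.3 = 14284.4880 cm^3

14284.4880 cm^3


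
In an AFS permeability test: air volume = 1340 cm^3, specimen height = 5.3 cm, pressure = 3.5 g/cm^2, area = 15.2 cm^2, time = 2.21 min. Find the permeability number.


Formula: Permeability Number P = (V * H) / (p * A * t)
Numerator: V * H = 1340 * 5.3 = 7102.0
Denominator: p * A * t = 3.5 * 15.2 * 2.21 = 117.572
P = 7102.0 / 117.572 = 60.4055

Answer: 60.4055


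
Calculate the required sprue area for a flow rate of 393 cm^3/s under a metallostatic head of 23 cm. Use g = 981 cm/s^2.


Formula: v = sqrt(2*g*h), A = Q/v
Velocity: v = sqrt(2 * 981 * 23) = sqrt(45126) = 212.4288 cm/s
Sprue area: A = Q / v = 393 / 212.4288 = 1.8500 cm^2

1.8500 cm^2


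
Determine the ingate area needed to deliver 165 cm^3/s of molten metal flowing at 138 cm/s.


Formula: A_ingate = Q / v  (continuity equation)
A = 165 cm^3/s / 138 cm/s = 1.1957 cm^2

1.1957 cm^2


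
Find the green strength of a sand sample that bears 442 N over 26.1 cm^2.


Formula: Compressive Strength = Force / Area
Strength = 442 N / 26.1 cm^2 = 16.9349 N/cm^2

Answer: 16.9349 N/cm^2


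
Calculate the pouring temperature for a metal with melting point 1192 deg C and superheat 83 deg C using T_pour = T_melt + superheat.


Formula: T_pour = T_melt + Superheat
T_pour = 1192 + 83 = 1275 deg C


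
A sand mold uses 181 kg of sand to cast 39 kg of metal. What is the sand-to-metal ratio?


Formula: Sand-to-Metal Ratio = W_sand / W_metal
Ratio = 181 kg / 39 kg = 4.6410


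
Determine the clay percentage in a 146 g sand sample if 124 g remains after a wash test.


Formula: Clay% = (W_total - W_washed) / W_total * 100
Clay mass = 146 - 124 = 22 g
Clay% = 22 / 146 * 100 = 15.0685%

15.0685%


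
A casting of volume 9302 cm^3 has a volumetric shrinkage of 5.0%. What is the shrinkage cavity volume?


Formula: V_shrink = V_casting * shrinkage_pct / 100
V_shrink = 9302 cm^3 * 5.0 / 100 = 465.1000 cm^3

Answer: 465.1000 cm^3


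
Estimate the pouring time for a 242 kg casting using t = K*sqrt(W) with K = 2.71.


Formula: t = K * sqrt(W)
sqrt(W) = sqrt(242) = 15.55635
t = 2.71 * 15.55635 = 42.1577 s

Answer: 42.1577 s


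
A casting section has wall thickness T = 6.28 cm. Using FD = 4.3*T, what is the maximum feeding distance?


Formula: FD = 4.3 * T  (riser feeding-distance rule)
FD = 4.3 * 6.28 cm = 27.0040 cm

Answer: 27.0040 cm


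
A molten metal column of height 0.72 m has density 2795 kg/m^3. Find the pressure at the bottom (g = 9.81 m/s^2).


Formula: P = rho * g * h
rho * g = 2795 * 9.81 = 27418.95 N/m^3
P = 27418.95 * 0.72 = 19741.6440 Pa

Final answer: 19741.6440 Pa


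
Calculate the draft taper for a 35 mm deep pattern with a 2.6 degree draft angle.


Formula: taper = depth * tan(draft_angle)
tan(2.6 deg) = 0.0454097
taper = 35 mm * 0.0454097 = 1.5893 mm

Final answer: 1.5893 mm


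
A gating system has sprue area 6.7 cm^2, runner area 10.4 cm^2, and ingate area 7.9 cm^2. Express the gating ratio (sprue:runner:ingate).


Sprue:Runner:Ingate = 1 : 10.4/6.7 : 7.9/6.7 = 1:1.55:1.18

Final answer: 1:1.55:1.18


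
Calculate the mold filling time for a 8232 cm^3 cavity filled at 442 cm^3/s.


Formula: t_fill = V_mold / Q_flow
t = 8232 cm^3 / 442 cm^3/s = 18.6244 s

18.6244 s


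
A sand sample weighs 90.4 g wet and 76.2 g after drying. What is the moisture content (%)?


Formula: MC = (W_wet - W_dry) / W_wet * 100
Water mass = 90.4 - 76.2 = 14.2 g
MC = 14.2 / 90.4 * 100 = 15.7080%

Answer: 15.7080%


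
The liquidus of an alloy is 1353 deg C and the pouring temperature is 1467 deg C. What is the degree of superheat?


Formula: Superheat = T_pour - T_melt
Superheat = 1467 - 1353 = 114 deg C

Answer: 114 deg C


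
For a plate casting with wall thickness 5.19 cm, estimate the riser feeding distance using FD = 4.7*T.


Formula: FD = 4.7 * T  (riser feeding-distance rule)
FD = 4.7 * 5.19 cm = 24.3930 cm

Answer: 24.3930 cm


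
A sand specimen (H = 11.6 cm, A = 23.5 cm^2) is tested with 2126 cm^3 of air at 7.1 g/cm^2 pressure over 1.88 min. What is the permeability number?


Formula: Permeability Number P = (V * H) / (p * A * t)
Numerator: V * H = 2126 * 11.6 = 24661.6
Denominator: p * A * t = 7.1 * 23.5 * 1.88 = 313.678
P = 24661.6 / 313.678 = 78.6208


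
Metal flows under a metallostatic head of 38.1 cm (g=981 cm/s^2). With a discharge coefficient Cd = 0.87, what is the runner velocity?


Formula: v = Cd * sqrt(2 * g * h)  (Torricelli with discharge coefficient)
2*g*h = 2 * 981 * 38.1 = 74752.2 cm^2/s^2
sqrt(74752.2) = 273.40849 cm/s
v = 0.87 * 273.40849 = 237.8654 cm/s


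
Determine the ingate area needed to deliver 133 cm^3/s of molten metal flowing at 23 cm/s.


Formula: A_ingate = Q / v  (continuity equation)
A = 133 cm^3/s / 23 cm/s = 5.7826 cm^2

Final answer: 5.7826 cm^2


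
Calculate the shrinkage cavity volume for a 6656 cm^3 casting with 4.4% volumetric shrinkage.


Formula: V_shrink = V_casting * shrinkage_pct / 100
V_shrink = 6656 cm^3 * 4.4 / 100 = 292.8640 cm^3

Final answer: 292.8640 cm^3


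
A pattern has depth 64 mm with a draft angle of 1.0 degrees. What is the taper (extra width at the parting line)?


Formula: taper = depth * tan(draft_angle)
tan(1.0 deg) = 0.0174551
taper = 64 mm * 0.0174551 = 1.1171 mm

Answer: 1.1171 mm


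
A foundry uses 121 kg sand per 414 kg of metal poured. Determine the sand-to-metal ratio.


Formula: Sand-to-Metal Ratio = W_sand / W_metal
Ratio = 121 kg / 414 kg = 0.2923

0.2923


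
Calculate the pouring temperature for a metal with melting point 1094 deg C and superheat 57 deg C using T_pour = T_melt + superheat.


Formula: T_pour = T_melt + Superheat
T_pour = 1094 + 57 = 1151 deg C

Final answer: 1151 deg C


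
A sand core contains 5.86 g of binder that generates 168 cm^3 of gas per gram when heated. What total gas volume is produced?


Formula: V_gas = W_binder * gas_evolution_rate
V = 5.86 g * 168 cm^3/g = 984.4800 cm^3

Final answer: 984.4800 cm^3


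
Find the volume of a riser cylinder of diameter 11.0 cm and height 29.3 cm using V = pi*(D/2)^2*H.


Formula: V = pi * (D/2)^2 * H  (cylinder volume)
Radius = D/2 = 11.0/2 = 5.5 cm
V = pi * 5.5^2 * 29.3 = 2784.4721 cm^3

Answer: 2784.4721 cm^3


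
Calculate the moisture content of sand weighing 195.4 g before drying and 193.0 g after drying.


Formula: MC = (W_wet - W_dry) / W_wet * 100
Water mass = 195.4 - 193.0 = 2.4 g
MC = 2.4 / 195.4 * 100 = 1.2282%

1.2282%


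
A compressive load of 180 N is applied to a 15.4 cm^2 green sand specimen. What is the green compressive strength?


Formula: Compressive Strength = Force / Area
Strength = 180 N / 15.4 cm^2 = 11.6883 N/cm^2


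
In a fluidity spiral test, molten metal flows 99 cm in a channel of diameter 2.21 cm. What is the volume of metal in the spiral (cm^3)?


Formula: V = pi * (d/2)^2 * L  (cylinder volume)
Radius = 2.21/2 = 1.105 cm
V = pi * 1.105^2 * 99 = 379.7604 cm^3


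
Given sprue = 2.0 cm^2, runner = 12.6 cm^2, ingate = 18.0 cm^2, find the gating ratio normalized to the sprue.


Sprue:Runner:Ingate = 1 : 12.6/2.0 : 18.0/2.0 = 1:6.30:9.00

Answer: 1:6.30:9.00


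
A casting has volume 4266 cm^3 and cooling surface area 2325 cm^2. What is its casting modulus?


Formula: Casting Modulus M = V / A
M = 4266 cm^3 / 2325 cm^2 = 1.8348 cm


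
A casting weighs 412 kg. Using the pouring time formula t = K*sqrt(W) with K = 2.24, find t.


Formula: t = K * sqrt(W)
sqrt(W) = sqrt(412) = 20.29778
t = 2.24 * 20.29778 = 45.4670 s

Final answer: 45.4670 s


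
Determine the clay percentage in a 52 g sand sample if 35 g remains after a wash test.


Formula: Clay% = (W_total - W_washed) / W_total * 100
Clay mass = 52 - 35 = 17 g
Clay% = 17 / 52 * 100 = 32.6923%

Final answer: 32.6923%


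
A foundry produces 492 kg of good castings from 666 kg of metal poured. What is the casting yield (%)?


Formula: Casting Yield = (W_good / W_total) * 100
Yield = (492 kg / 666 kg) * 100 = 73.8739%

Answer: 73.8739%


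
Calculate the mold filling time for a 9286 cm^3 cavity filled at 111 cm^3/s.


Formula: t_fill = V_mold / Q_flow
t = 9286 cm^3 / 111 cm^3/s = 83.6577 s

83.6577 s


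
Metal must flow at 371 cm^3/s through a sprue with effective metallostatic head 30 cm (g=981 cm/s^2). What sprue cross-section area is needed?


Formula: v = sqrt(2*g*h), A = Q/v
Velocity: v = sqrt(2 * 981 * 30) = sqrt(58860) = 242.6108 cm/s
Sprue area: A = Q / v = 371 / 242.6108 = 1.5292 cm^2


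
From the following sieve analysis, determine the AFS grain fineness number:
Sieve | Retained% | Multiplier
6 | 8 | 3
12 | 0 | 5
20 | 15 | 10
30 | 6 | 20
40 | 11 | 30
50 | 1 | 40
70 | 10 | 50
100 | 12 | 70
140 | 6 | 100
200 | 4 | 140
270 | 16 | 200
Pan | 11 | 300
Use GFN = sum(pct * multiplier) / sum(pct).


Formula: GFN = sum(pct * multiplier) / sum(pct)
sum(pct * multiplier) = 9664
sum(pct) = 100
GFN = 9664 / 100 = 96.64

Final answer: 96.64


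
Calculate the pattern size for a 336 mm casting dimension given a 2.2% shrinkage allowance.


Formula: L_pattern = L_casting * (1 + shrinkage_rate/100)
Shrinkage factor = 1 + 2.2/100 = 1.022
L_pattern = 336 mm * 1.022 = 343.3920 mm


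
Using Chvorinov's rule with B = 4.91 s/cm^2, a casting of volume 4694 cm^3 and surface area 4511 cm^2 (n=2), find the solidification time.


Formula: t_s = B * (V/A)^n  (Chvorinov's rule, n=2)
Modulus M = V/A = 4694/4511 = 1.040568 cm
M^2 = 1.040568^2 = 1.082782 cm^2
t_s = 4.91 * 1.082782 = 5.3165 s


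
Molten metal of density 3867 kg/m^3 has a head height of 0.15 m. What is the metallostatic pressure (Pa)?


Formula: P = rho * g * h
rho * g = 3867 * 9.81 = 37935.27 N/m^3
P = 37935.27 * 0.15 = 5690.2905 Pa

5690.2905 Pa


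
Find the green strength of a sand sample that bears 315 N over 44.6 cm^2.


Formula: Compressive Strength = Force / Area
Strength = 315 N / 44.6 cm^2 = 7.0628 N/cm^2


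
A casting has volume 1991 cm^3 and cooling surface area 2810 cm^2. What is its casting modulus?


Formula: Casting Modulus M = V / A
M = 1991 cm^3 / 2810 cm^2 = 0.7085 cm

Final answer: 0.7085 cm


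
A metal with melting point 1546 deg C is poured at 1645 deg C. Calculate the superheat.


Formula: Superheat = T_pour - T_melt
Superheat = 1645 - 1546 = 99 deg C

Final answer: 99 deg C


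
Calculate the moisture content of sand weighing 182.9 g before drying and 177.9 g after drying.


Formula: MC = (W_wet - W_dry) / W_wet * 100
Water mass = 182.9 - 177.9 = 5.0 g
MC = 5.0 / 182.9 * 100 = 2.7337%

Answer: 2.7337%


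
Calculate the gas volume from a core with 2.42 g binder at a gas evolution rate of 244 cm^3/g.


Formula: V_gas = W_binder * gas_evolution_rate
V = 2.42 g * 244 cm^3/g = 590.4800 cm^3

590.4800 cm^3


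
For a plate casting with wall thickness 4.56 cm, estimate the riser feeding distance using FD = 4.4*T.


Formula: FD = 4.4 * T  (riser feeding-distance rule)
FD = 4.4 * 4.56 cm = 20.0640 cm


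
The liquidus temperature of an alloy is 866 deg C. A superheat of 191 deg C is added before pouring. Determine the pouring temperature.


Formula: T_pour = T_melt + Superheat
T_pour = 866 + 191 = 1057 deg C

1057 deg C


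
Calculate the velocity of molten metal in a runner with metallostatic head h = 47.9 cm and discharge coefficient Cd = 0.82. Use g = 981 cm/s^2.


Formula: v = Cd * sqrt(2 * g * h)  (Torricelli with discharge coefficient)
2*g*h = 2 * 981 * 47.9 = 93979.8 cm^2/s^2
sqrt(93979.8) = 306.56125 cm/s
v = 0.82 * 306.56125 = 251.3802 cm/s


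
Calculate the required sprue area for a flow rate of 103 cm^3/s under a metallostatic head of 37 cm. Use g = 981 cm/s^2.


Formula: v = sqrt(2*g*h), A = Q/v
Velocity: v = sqrt(2 * 981 * 37) = sqrt(72594) = 269.4327 cm/s
Sprue area: A = Q / v = 103 / 269.4327 = 0.3823 cm^2

Final answer: 0.3823 cm^2


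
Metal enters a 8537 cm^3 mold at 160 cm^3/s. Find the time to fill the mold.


Formula: t_fill = V_mold / Q_flow
t = 8537 cm^3 / 160 cm^3/s = 53.3563 s


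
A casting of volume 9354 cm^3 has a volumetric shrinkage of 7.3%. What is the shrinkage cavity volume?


Formula: V_shrink = V_casting * shrinkage_pct / 100
V_shrink = 9354 cm^3 * 7.3 / 100 = 682.8420 cm^3

Answer: 682.8420 cm^3


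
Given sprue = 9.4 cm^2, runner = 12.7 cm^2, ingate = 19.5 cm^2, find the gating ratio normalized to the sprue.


Sprue:Runner:Ingate = 1 : 12.7/9.4 : 19.5/9.4 = 1:1.35:2.07


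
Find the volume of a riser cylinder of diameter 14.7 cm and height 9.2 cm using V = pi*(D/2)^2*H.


Formula: V = pi * (D/2)^2 * H  (cylinder volume)
Radius = D/2 = 14.7/2 = 7.35 cm
V = pi * 7.35^2 * 9.2 = 1561.3935 cm^3


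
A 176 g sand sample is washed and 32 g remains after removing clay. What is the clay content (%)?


Formula: Clay% = (W_total - W_washed) / W_total * 100
Clay mass = 176 - 32 = 144 g
Clay% = 144 / 176 * 100 = 81.8182%

Answer: 81.8182%


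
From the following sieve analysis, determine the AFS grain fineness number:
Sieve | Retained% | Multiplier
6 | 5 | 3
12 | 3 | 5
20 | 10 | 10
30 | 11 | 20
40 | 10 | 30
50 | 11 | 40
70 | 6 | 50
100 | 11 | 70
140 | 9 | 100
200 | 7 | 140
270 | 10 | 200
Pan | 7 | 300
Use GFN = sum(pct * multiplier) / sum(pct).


Formula: GFN = sum(pct * multiplier) / sum(pct)
sum(pct * multiplier) = 8140
sum(pct) = 100
GFN = 8140 / 100 = 81.40

Final answer: 81.40


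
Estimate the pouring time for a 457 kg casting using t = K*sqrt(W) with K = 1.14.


Formula: t = K * sqrt(W)
sqrt(W) = sqrt(457) = 21.37756
t = 1.14 * 21.37756 = 24.3704 s


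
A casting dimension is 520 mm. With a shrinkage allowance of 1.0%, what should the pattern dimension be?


Formula: L_pattern = L_casting * (1 + shrinkage_rate/100)
Shrinkage factor = 1 + 1.0/100 = 1.01
L_pattern = 520 mm * 1.01 = 525.2000 mm

525.2000 mm


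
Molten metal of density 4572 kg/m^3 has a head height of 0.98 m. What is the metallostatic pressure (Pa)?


Formula: P = rho * g * h
rho * g = 4572 * 9.81 = 44851.32 N/m^3
P = 44851.32 * 0.98 = 43954.2936 Pa


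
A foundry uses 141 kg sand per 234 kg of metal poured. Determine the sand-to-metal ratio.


Formula: Sand-to-Metal Ratio = W_sand / W_metal
Ratio = 141 kg / 234 kg = 0.6026

0.6026


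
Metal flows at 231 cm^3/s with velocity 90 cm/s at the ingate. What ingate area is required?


Formula: A_ingate = Q / v  (continuity equation)
A = 231 cm^3/s / 90 cm/s = 2.5667 cm^2


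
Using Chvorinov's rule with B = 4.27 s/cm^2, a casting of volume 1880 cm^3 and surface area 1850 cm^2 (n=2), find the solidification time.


Formula: t_s = B * (V/A)^n  (Chvorinov's rule, n=2)
Modulus M = V/A = 1880/1850 = 1.016216 cm
M^2 = 1.016216^2 = 1.032695 cm^2
t_s = 4.27 * 1.032695 = 4.4096 s


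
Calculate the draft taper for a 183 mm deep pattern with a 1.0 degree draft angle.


Formula: taper = depth * tan(draft_angle)
tan(1.0 deg) = 0.0174551
taper = 183 mm * 0.0174551 = 3.1943 mm

Answer: 3.1943 mm


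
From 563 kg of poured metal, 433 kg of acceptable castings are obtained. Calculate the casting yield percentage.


Formula: Casting Yield = (W_good / W_total) * 100
Yield = (433 kg / 563 kg) * 100 = 76.9094%
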